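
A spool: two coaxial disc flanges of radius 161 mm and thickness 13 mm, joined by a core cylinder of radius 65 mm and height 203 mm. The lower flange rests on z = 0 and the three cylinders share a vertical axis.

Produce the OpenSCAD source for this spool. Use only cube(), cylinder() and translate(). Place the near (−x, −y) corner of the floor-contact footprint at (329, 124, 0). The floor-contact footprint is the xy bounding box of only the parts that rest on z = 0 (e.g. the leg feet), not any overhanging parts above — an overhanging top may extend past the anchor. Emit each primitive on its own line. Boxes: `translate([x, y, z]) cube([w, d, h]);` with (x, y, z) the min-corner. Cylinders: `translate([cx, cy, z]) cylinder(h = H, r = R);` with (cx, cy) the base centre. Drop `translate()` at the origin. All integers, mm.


translate([490, 285, 0]) cylinder(h = 13, r = 161);
translate([490, 285, 13]) cylinder(h = 203, r = 65);
translate([490, 285, 216]) cylinder(h = 13, r = 161);


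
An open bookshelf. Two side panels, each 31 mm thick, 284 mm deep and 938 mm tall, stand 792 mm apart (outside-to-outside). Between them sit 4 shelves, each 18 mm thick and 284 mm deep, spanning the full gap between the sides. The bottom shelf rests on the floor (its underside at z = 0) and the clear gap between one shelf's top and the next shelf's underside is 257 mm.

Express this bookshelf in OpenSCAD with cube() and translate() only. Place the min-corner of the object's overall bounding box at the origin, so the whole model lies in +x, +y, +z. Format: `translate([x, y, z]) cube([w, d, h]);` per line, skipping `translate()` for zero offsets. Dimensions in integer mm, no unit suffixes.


cube([31, 284, 938]);
translate([761, 0, 0]) cube([31, 284, 938]);
translate([31, 0, 0]) cube([730, 284, 18]);
translate([31, 0, 275]) cube([730, 284, 18]);
translate([31, 0, 550]) cube([730, 284, 18]);
translate([31, 0, 825]) cube([730, 284, 18]);


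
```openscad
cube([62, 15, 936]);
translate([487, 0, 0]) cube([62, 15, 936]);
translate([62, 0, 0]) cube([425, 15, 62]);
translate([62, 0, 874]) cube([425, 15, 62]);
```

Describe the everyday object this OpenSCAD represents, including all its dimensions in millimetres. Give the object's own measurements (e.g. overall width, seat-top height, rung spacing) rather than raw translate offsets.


A rectangular picture frame lying in the x–z plane (depth along y). The opening is 425 mm wide (x) by 812 mm tall (z), surrounded by a border 62 mm wide on all four sides. The frame is 15 mm deep and is made of two full-height vertical stiles with two horizontal rails fitted between them.


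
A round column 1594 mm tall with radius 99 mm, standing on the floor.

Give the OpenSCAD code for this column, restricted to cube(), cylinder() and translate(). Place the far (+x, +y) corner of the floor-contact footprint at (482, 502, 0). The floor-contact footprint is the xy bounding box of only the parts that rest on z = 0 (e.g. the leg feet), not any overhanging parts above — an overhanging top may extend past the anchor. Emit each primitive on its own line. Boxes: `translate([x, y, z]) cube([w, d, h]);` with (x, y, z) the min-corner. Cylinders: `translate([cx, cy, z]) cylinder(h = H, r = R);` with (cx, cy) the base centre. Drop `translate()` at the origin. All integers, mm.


translate([383, 403, 0]) cylinder(h = 1594, r = 99);


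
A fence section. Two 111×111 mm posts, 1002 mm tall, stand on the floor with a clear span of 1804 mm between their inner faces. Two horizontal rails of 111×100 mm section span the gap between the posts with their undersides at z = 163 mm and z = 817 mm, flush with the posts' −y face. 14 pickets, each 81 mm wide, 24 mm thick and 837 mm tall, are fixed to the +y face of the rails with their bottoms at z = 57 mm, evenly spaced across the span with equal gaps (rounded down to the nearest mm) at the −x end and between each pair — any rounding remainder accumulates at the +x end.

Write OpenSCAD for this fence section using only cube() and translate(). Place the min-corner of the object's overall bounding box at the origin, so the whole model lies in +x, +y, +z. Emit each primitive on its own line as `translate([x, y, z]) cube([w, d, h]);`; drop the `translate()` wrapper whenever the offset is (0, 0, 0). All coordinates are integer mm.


cube([111, 111, 1002]);
translate([1915, 0, 0]) cube([111, 111, 1002]);
translate([111, 0, 163]) cube([1804, 111, 100]);
translate([111, 0, 817]) cube([1804, 111, 100]);
translate([155, 111, 57]) cube([81, 24, 837]);
translate([280, 111, 57]) cube([81, 24, 837]);
translate([405, 111, 57]) cube([81, 24, 837]);
translate([530, 111, 57]) cube([81, 24, 837]);
translate([655, 111, 57]) cube([81, 24, 837]);
translate([780, 111, 57]) cube([81, 24, 837]);
translate([905, 111, 57]) cube([81, 24, 837]);
translate([1030, 111, 57]) cube([81, 24, 837]);
translate([1155, 111, 57]) cube([81, 24, 837]);
translate([1280, 111, 57]) cube([81, 24, 837]);
translate([1405, 111, 57]) cube([81, 24, 837]);
translate([1530, 111, 57]) cube([81, 24, 837]);
translate([1655, 111, 57]) cube([81, 24, 837]);
translate([1780, 111, 57]) cube([81, 24, 837]);


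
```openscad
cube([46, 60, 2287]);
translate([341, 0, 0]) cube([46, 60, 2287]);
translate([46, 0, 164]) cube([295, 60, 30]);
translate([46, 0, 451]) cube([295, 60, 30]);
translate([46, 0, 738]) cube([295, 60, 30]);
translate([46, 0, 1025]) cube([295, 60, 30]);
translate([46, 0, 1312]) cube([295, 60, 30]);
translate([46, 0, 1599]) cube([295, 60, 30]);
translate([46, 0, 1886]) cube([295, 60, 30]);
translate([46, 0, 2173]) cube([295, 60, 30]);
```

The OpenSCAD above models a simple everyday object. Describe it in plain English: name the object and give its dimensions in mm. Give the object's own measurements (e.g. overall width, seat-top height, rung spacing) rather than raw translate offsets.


A straight ladder. Two 46×60 mm vertical rails, 2287 mm tall, stand 387 mm apart (outside-to-outside) with their front faces coplanar on the −y side. 8 rungs, each 60 mm deep and 30 mm tall, span between the inner faces of the rails, front faces flush with the rails. The lowest rung's underside is at z = 164 mm and rungs are spaced 287 mm apart (underside to underside).


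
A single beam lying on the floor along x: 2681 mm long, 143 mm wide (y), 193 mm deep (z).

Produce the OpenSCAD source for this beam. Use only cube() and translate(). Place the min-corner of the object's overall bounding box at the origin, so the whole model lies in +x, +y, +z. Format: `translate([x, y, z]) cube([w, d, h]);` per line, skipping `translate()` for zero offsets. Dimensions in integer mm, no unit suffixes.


cube([2681, 143, 193]);


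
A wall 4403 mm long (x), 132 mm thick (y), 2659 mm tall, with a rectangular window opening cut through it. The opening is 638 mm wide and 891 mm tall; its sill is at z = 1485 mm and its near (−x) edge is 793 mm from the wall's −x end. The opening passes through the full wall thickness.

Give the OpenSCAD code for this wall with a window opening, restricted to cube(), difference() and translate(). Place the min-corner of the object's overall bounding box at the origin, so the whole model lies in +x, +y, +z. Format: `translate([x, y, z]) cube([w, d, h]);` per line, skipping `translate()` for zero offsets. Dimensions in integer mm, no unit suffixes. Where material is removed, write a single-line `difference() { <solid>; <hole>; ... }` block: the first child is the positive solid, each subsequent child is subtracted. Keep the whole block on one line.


difference() { cube([4403, 132, 2659]); translate([793, 0, 1485]) cube([638, 132, 891]); }


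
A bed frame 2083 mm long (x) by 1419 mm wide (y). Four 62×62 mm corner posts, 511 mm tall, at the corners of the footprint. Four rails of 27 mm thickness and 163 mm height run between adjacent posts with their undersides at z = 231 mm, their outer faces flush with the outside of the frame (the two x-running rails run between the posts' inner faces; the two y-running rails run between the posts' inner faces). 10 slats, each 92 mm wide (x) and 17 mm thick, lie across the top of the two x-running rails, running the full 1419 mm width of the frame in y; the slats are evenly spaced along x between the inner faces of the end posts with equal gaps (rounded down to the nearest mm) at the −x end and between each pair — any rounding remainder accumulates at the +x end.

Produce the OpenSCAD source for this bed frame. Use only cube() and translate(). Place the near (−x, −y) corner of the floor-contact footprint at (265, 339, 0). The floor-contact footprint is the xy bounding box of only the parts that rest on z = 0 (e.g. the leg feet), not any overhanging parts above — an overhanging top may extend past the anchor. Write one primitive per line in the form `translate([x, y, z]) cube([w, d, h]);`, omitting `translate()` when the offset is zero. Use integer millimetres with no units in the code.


// slat z = rail_z + rail_h = 231 + 163 = 394
// slat gap = ⌊(1959 − 10·92) / 11⌋ = 94
translate([265, 339, 0]) cube([62, 62, 511]);
translate([265, 1696, 0]) cube([62, 62, 511]);
translate([2286, 339, 0]) cube([62, 62, 511]);
translate([2286, 1696, 0]) cube([62, 62, 511]);
translate([327, 339, 231]) cube([1959, 27, 163]);
translate([327, 1731, 231]) cube([1959, 27, 163]);
translate([265, 401, 231]) cube([27, 1295, 163]);
translate([2321, 401, 231]) cube([27, 1295, 163]);
translate([421, 339, 394]) cube([92, 1419, 17]);
translate([607, 339, 394]) cube([92, 1419, 17]);
translate([793, 339, 394]) cube([92, 1419, 17]);
translate([979, 339, 394]) cube([92, 1419, 17]);
translate([1165, 339, 394]) cube([92, 1419, 17]);
translate([1351, 339, 394]) cube([92, 1419, 17]);
translate([1537, 339, 394]) cube([92, 1419, 17]);
translate([1723, 339, 394]) cube([92, 1419, 17]);
translate([1909, 339, 394]) cube([92, 1419, 17]);
translate([2095, 339, 394]) cube([92, 1419, 17]);


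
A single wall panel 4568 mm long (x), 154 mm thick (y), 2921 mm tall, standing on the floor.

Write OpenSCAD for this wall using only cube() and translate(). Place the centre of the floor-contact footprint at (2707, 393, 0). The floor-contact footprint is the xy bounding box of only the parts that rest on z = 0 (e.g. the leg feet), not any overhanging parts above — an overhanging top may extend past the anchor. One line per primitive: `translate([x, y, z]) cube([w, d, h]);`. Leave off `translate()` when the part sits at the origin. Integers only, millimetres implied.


translate([423, 316, 0]) cube([4568, 154, 2921]);


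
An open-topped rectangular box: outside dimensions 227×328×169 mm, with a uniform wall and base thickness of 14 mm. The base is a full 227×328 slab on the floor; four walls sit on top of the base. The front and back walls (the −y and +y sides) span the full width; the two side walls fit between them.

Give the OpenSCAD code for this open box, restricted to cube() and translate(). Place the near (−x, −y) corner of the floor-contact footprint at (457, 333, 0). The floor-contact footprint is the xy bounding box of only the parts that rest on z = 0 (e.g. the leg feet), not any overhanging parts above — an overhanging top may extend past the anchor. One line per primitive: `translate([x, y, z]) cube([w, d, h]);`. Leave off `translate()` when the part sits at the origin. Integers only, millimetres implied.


translate([457, 333, 0]) cube([227, 328, 14]);
translate([457, 333, 14]) cube([227, 14, 155]);
translate([457, 647, 14]) cube([227, 14, 155]);
translate([457, 347, 14]) cube([14, 300, 155]);
translate([670, 347, 14]) cube([14, 300, 155]);


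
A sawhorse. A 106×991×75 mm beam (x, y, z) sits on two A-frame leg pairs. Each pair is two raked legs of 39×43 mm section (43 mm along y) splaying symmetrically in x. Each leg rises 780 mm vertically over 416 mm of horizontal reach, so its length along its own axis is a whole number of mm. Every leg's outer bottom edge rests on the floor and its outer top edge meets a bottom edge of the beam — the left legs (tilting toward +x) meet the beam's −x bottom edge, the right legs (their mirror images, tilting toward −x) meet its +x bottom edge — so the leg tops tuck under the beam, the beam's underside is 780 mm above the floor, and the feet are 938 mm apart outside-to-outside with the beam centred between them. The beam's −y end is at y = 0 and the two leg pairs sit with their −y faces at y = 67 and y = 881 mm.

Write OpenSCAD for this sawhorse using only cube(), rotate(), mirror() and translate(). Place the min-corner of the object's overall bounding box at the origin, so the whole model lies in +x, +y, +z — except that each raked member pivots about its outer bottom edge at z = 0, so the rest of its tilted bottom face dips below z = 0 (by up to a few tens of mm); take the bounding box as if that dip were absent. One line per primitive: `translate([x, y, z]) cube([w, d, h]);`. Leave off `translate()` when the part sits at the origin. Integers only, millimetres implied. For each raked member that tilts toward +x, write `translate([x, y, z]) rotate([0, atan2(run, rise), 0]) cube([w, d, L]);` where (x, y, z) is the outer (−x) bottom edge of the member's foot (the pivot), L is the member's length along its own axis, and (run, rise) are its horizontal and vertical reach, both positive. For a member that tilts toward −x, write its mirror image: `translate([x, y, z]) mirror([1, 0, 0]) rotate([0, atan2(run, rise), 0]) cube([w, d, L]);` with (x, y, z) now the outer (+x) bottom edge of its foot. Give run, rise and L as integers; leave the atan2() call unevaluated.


translate([416, 0, 780]) cube([106, 991, 75]);
translate([0, 67, 0]) rotate([0, atan2(416, 780), 0]) cube([39, 43, 884]);
translate([938, 67, 0]) mirror([1, 0, 0]) rotate([0, atan2(416, 780), 0]) cube([39, 43, 884]);
translate([0, 881, 0]) rotate([0, atan2(416, 780), 0]) cube([39, 43, 884]);
translate([938, 881, 0]) mirror([1, 0, 0]) rotate([0, atan2(416, 780), 0]) cube([39, 43, 884]);


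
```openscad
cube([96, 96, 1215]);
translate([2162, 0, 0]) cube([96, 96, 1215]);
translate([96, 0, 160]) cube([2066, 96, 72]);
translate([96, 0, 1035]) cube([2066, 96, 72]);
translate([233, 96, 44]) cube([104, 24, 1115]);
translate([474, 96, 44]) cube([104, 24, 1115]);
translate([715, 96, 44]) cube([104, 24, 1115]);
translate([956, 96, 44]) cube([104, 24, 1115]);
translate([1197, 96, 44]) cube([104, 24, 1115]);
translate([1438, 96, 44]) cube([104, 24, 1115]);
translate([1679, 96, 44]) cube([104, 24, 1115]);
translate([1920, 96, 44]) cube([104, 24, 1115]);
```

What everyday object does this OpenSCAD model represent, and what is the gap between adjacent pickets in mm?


A fence section. The picket gap is 137 mm.

Two posts, two rails, 8 pickets — a fence section. Span 2066 mm holds 8 pickets of 104 mm with 9 equal gaps: ⌊(2066 − 8·104) / 9⌋ = 137 mm.


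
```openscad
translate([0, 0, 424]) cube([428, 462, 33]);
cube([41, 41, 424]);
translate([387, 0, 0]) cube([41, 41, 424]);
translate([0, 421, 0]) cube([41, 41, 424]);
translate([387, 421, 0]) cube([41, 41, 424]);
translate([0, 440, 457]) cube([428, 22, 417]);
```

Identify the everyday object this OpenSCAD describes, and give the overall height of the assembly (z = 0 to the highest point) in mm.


A chair. The overall height is 874 mm.

A slab on four corner posts with a tall panel at the back — a chair. The seat slab sits at z = 424 with thickness 33, and the 417 mm backrest starts at the seat top, so the overall height is 424 + 33 + 417 = 874 mm.


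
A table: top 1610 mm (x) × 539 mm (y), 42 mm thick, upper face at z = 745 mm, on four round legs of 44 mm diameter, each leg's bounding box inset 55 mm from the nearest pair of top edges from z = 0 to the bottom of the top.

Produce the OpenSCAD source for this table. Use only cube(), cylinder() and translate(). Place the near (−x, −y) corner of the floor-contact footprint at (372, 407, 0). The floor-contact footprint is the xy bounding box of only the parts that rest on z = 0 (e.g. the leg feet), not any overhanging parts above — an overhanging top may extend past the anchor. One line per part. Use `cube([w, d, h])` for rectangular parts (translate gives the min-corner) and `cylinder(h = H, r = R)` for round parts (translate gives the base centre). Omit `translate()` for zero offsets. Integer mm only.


translate([317, 352, 703]) cube([1610, 539, 42]);
translate([394, 429, 0]) cylinder(h = 703, r = 22);
translate([1850, 429, 0]) cylinder(h = 703, r = 22);
translate([394, 814, 0]) cylinder(h = 703, r = 22);
translate([1850, 814, 0]) cylinder(h = 703, r = 22);


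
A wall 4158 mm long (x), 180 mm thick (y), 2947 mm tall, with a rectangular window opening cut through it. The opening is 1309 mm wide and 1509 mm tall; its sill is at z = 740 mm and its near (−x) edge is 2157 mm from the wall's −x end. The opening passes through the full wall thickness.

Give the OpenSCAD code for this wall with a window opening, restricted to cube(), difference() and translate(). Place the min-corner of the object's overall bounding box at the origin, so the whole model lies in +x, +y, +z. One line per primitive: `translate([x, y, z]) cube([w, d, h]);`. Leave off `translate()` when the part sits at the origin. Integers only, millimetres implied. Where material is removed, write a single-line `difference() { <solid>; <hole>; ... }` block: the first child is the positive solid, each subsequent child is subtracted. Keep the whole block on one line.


difference() { cube([4158, 180, 2947]); translate([2157, 0, 740]) cube([1309, 180, 1509]); }


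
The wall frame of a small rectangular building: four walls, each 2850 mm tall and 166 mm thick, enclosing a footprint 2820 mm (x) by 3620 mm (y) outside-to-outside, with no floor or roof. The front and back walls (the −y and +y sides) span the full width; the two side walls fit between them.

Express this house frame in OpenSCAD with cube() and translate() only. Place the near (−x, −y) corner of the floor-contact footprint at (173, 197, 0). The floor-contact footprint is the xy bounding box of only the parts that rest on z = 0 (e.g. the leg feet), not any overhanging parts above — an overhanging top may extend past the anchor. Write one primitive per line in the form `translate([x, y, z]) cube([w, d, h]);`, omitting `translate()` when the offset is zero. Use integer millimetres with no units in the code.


translate([173, 197, 0]) cube([2820, 166, 2850]);
translate([173, 3651, 0]) cube([2820, 166, 2850]);
translate([173, 363, 0]) cube([166, 3288, 2850]);
translate([2827, 363, 0]) cube([166, 3288, 2850]);


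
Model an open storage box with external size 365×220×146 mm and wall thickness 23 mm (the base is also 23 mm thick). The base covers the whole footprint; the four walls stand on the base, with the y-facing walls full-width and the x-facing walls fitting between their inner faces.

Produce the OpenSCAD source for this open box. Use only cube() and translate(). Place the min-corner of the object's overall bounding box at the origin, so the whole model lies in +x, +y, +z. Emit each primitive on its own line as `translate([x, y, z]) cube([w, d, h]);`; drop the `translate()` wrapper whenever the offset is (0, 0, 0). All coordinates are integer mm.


cube([365, 220, 23]);
translate([0, 0, 23]) cube([365, 23, 123]);
translate([0, 197, 23]) cube([365, 23, 123]);
translate([0, 23, 23]) cube([23, 174, 123]);
translate([342, 23, 23]) cube([23, 174, 123]);


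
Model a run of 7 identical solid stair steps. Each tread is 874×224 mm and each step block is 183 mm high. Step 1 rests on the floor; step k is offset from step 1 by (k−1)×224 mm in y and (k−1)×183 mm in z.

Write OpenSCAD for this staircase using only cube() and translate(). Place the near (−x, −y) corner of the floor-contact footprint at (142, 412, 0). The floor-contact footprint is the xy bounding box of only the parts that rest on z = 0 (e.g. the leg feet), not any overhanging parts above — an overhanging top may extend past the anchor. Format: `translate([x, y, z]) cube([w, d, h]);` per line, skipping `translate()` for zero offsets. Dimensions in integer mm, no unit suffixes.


translate([142, 412, 0]) cube([874, 224, 183]);
translate([142, 636, 183]) cube([874, 224, 183]);
translate([142, 860, 366]) cube([874, 224, 183]);
translate([142, 1084, 549]) cube([874, 224, 183]);
translate([142, 1308, 732]) cube([874, 224, 183]);
translate([142, 1532, 915]) cube([874, 224, 183]);
translate([142, 1756, 1098]) cube([874, 224, 183]);


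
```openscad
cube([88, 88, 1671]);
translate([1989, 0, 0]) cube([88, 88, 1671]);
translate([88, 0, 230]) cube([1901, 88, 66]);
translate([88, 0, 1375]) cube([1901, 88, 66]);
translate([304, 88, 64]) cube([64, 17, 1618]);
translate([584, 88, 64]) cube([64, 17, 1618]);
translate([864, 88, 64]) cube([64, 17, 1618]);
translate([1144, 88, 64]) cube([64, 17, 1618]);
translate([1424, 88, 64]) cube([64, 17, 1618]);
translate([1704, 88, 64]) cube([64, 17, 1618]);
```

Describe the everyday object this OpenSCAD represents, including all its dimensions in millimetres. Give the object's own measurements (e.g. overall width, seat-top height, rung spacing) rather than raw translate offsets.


A fence section. Two 88×88 mm posts, 1671 mm tall, stand on the floor with a clear span of 1901 mm between their inner faces. Two horizontal rails of 88×66 mm section span the gap between the posts with their undersides at z = 230 mm and z = 1375 mm, flush with the posts' −y face. 6 pickets, each 64 mm wide, 17 mm thick and 1618 mm tall, are fixed to the +y face of the rails with their bottoms at z = 64 mm, spaced across the span with a 216 mm gap after the −x post and between neighbouring pickets, with 221 mm left before the +x post.


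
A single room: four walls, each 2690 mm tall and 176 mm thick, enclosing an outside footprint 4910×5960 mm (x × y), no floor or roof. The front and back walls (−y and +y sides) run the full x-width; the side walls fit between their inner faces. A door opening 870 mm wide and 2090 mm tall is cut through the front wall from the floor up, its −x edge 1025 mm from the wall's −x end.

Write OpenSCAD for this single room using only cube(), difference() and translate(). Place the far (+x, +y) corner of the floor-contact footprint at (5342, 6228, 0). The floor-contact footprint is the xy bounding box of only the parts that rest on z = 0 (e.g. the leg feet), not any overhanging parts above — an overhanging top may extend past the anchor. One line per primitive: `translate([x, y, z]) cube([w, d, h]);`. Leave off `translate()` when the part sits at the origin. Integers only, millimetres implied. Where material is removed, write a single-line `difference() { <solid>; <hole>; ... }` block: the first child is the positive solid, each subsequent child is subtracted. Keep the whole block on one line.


difference() { translate([432, 268, 0]) cube([4910, 176, 2690]); translate([1457, 268, 0]) cube([870, 176, 2090]); }
translate([432, 6052, 0]) cube([4910, 176, 2690]);
translate([432, 444, 0]) cube([176, 5608, 2690]);
translate([5166, 444, 0]) cube([176, 5608, 2690]);


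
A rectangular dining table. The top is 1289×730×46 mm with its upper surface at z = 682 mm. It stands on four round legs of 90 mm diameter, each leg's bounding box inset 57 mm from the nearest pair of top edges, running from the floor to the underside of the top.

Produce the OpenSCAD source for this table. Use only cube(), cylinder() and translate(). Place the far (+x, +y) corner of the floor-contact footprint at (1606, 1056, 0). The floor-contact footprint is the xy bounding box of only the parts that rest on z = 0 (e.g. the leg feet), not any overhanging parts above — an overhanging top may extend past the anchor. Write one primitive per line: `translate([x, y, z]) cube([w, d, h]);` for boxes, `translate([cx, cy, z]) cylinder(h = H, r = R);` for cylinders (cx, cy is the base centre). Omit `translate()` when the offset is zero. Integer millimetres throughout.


translate([374, 383, 636]) cube([1289, 730, 46]);
translate([476, 485, 0]) cylinder(h = 636, r = 45);
translate([1561, 485, 0]) cylinder(h = 636, r = 45);
translate([476, 1011, 0]) cylinder(h = 636, r = 45);
translate([1561, 1011, 0]) cylinder(h = 636, r = 45);


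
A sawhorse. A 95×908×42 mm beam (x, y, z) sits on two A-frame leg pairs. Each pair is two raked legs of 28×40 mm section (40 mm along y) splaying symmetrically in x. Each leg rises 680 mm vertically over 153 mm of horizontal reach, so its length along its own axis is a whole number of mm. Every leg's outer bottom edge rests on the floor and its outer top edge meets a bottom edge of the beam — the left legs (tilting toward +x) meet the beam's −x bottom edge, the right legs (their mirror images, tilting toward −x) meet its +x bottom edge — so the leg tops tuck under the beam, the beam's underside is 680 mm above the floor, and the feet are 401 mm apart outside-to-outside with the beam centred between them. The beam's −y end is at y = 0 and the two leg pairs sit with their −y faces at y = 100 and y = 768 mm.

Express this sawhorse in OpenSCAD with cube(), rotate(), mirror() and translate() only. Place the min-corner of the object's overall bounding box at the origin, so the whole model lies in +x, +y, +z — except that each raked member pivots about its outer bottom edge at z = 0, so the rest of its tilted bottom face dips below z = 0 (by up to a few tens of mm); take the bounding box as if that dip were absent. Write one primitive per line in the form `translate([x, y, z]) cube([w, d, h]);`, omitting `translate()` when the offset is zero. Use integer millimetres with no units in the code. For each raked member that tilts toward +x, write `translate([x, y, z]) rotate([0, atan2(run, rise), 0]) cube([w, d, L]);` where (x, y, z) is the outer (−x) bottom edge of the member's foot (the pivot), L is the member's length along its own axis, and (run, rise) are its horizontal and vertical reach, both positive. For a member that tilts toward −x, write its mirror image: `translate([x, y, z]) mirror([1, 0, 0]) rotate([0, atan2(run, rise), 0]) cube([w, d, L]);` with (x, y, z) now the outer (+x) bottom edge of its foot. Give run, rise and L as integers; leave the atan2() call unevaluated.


translate([153, 0, 680]) cube([95, 908, 42]);
translate([0, 100, 0]) rotate([0, atan2(153, 680), 0]) cube([28, 40, 697]);
translate([401, 100, 0]) mirror([1, 0, 0]) rotate([0, atan2(153, 680), 0]) cube([28, 40, 697]);
translate([0, 768, 0]) rotate([0, atan2(153, 680), 0]) cube([28, 40, 697]);
translate([401, 768, 0]) mirror([1, 0, 0]) rotate([0, atan2(153, 680), 0]) cube([28, 40, 697]);


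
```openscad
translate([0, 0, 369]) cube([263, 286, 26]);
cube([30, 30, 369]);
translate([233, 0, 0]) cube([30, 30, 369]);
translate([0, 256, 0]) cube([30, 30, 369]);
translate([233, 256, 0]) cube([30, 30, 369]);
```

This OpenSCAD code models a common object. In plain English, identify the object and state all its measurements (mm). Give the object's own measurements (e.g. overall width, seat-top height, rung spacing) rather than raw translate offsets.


A four-legged stool. The seat is a 263×286×26 mm slab whose top surface is at z = 395 mm; four square legs, each 30×30 mm in cross-section, run from the floor (z = 0) to the underside of the seat, each flush with a corner of the seat.


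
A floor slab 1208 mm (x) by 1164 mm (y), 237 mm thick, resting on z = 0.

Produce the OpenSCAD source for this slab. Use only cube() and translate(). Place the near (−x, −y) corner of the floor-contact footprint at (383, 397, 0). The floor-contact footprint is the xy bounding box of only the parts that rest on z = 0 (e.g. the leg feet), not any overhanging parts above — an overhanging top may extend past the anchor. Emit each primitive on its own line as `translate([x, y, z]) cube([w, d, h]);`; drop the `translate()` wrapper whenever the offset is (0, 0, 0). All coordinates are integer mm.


translate([383, 397, 0]) cube([1208, 1164, 237]);


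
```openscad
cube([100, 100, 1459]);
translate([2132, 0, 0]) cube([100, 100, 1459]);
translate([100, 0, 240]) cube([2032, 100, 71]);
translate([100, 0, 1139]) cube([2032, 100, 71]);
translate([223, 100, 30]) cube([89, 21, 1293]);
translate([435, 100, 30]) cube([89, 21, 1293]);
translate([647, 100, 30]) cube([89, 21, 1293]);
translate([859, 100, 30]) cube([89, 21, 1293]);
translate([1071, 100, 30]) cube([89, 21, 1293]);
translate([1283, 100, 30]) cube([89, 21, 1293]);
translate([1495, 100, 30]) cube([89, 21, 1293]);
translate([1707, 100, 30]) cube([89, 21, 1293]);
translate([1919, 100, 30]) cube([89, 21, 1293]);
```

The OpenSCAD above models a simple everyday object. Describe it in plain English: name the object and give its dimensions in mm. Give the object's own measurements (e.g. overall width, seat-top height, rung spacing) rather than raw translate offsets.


A fence section. Two 100×100 mm posts, 1459 mm tall, stand on the floor with a clear span of 2032 mm between their inner faces. Two horizontal rails of 100×71 mm section span the gap between the posts with their undersides at z = 240 mm and z = 1139 mm, flush with the posts' −y face. 9 pickets, each 89 mm wide, 21 mm thick and 1293 mm tall, are fixed to the +y face of the rails with their bottoms at z = 30 mm, spaced across the span with a 123 mm gap after the −x post and between neighbouring pickets, with 124 mm left before the +x post.


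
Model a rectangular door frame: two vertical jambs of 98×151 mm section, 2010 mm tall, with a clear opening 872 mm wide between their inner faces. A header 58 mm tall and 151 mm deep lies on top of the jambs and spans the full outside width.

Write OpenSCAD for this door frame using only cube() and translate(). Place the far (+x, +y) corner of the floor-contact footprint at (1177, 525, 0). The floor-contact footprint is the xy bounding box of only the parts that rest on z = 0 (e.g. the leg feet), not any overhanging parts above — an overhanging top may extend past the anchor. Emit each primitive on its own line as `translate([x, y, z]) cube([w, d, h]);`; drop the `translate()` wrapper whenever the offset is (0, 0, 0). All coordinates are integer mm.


translate([109, 374, 0]) cube([98, 151, 2010]);
translate([1079, 374, 0]) cube([98, 151, 2010]);
translate([109, 374, 2010]) cube([1068, 151, 58]);


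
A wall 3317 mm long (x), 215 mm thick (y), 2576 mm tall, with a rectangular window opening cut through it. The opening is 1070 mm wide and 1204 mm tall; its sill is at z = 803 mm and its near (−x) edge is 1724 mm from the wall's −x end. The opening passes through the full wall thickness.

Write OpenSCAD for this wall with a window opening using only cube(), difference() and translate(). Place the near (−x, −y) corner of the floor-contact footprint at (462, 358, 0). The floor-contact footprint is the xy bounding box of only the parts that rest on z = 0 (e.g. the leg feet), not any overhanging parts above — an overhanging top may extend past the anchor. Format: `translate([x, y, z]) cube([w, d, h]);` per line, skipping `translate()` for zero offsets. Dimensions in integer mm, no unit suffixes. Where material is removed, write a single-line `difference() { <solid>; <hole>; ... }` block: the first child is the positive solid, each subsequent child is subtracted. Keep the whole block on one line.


difference() { translate([462, 358, 0]) cube([3317, 215, 2576]); translate([2186, 358, 803]) cube([1070, 215, 1204]); }


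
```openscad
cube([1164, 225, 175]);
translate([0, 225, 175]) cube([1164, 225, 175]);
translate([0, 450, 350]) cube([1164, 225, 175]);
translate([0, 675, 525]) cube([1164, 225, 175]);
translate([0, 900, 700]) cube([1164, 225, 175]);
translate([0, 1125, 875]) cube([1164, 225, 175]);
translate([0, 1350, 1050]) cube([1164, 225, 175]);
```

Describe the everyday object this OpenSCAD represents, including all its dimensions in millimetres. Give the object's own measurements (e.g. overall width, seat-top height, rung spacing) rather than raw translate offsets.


A straight staircase of 7 solid steps. Each step is 1164 mm wide (x), 225 mm deep (y, the going) and 175 mm tall (the rise). The first step rests on the floor; each subsequent step sits one going further in +y and one rise higher in +z, directly behind and above the previous step with no overlap.


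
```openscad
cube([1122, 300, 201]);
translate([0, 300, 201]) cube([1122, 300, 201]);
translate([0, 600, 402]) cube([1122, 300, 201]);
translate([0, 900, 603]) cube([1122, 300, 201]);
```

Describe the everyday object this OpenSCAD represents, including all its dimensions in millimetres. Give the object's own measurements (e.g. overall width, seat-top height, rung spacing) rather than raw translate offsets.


A straight staircase of 4 solid steps. Each step is 1122 mm wide (x), 300 mm deep (y, the going) and 201 mm tall (the rise). The first step rests on the floor; each subsequent step sits one going further in +y and one rise higher in +z, directly behind and above the previous step with no overlap.


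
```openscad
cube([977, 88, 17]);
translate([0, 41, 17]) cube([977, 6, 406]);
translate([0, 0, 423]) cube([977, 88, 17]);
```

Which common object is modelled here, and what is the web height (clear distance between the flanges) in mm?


An I-beam. The web height is 406 mm.

Two wide flanges with a thin centred web — an I-beam. Overall 440 mm minus two 17 mm flanges gives a web of 440 − 2·17 = 406 mm.


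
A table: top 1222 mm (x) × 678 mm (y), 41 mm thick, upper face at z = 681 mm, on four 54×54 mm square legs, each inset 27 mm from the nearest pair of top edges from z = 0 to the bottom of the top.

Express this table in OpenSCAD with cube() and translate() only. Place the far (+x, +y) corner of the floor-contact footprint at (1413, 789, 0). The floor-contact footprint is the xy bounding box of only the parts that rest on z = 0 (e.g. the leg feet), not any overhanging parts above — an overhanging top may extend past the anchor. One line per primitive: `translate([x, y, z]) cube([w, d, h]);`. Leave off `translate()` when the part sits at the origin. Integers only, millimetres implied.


translate([218, 138, 640]) cube([1222, 678, 41]);
translate([245, 165, 0]) cube([54, 54, 640]);
translate([1359, 165, 0]) cube([54, 54, 640]);
translate([245, 735, 0]) cube([54, 54, 640]);
translate([1359, 735, 0]) cube([54, 54, 640]);


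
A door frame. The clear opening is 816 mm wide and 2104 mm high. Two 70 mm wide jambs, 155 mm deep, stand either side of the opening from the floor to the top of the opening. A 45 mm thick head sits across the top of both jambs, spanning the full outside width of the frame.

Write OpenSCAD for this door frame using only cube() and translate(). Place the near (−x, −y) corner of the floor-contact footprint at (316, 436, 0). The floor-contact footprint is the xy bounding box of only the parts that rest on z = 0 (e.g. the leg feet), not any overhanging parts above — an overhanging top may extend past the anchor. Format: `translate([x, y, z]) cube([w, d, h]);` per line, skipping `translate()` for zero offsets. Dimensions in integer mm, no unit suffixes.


translate([316, 436, 0]) cube([70, 155, 2104]);
translate([1202, 436, 0]) cube([70, 155, 2104]);
translate([316, 436, 2104]) cube([956, 155, 45]);


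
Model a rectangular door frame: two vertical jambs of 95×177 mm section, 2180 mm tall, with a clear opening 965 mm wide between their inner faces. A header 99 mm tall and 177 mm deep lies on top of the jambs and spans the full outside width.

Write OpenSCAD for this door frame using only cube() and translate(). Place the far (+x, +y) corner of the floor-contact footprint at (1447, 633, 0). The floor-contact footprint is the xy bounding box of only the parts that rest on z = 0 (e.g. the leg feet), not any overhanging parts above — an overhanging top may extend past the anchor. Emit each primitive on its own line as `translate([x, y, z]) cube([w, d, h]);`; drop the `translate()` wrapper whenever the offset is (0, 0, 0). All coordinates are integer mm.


translate([292, 456, 0]) cube([95, 177, 2180]);
translate([1352, 456, 0]) cube([95, 177, 2180]);
translate([292, 456, 2180]) cube([1155, 177, 99]);


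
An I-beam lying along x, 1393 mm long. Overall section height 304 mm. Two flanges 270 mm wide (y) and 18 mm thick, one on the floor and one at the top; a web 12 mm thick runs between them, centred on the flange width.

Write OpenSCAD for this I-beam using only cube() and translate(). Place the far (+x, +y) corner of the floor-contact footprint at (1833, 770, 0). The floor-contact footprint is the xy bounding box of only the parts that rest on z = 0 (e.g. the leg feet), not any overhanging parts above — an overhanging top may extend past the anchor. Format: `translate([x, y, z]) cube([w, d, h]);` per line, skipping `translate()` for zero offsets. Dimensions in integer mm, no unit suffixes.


translate([440, 500, 0]) cube([1393, 270, 18]);
translate([440, 629, 18]) cube([1393, 12, 268]);
translate([440, 500, 286]) cube([1393, 270, 18]);


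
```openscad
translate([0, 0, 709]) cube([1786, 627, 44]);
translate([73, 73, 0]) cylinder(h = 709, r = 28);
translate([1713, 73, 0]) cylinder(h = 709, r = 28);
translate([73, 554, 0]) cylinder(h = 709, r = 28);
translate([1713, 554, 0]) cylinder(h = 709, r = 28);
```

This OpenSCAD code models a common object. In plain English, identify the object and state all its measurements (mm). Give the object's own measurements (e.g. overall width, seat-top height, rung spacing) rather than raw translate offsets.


A rectangular dining table. The top is 1786×627×44 mm with its upper surface at z = 753 mm. It stands on four round legs of 56 mm diameter, each leg's bounding box inset 45 mm from the nearest pair of top edges, running from the floor to the underside of the top.


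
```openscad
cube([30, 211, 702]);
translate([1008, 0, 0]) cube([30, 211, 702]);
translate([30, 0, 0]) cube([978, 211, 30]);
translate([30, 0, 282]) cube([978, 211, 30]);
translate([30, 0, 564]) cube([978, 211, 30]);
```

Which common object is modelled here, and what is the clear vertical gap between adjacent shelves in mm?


A bookshelf. The clear shelf gap is 252 mm.

Two tall side panels with 3 horizontal boards between them — a bookshelf. The first two shelf undersides are at z = 0 and z = 282; with shelf thickness 30, the clear gap is 282 − 0 − 30 = 252 mm.


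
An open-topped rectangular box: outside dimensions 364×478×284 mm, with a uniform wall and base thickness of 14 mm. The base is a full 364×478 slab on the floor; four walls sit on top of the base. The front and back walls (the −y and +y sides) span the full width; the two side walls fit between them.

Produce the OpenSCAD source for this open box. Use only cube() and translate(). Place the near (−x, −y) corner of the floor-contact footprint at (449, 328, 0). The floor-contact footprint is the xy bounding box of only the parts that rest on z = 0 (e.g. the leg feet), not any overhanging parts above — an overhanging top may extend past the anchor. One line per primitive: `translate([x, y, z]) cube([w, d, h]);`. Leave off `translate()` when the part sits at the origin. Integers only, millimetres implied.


translate([449, 328, 0]) cube([364, 478, 14]);
translate([449, 328, 14]) cube([364, 14, 270]);
translate([449, 792, 14]) cube([364, 14, 270]);
translate([449, 342, 14]) cube([14, 450, 270]);
translate([799, 342, 14]) cube([14, 450, 270]);


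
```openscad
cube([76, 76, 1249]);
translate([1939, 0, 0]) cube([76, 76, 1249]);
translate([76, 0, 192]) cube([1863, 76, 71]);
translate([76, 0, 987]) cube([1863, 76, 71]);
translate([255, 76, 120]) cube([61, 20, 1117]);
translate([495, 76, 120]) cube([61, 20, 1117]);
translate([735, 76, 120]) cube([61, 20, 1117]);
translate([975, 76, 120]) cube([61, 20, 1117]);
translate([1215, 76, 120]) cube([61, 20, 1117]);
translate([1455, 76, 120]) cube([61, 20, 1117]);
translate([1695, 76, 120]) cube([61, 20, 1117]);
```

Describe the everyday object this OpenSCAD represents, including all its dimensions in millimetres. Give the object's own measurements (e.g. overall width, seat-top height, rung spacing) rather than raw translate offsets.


A fence section. Two 76×76 mm posts, 1249 mm tall, stand on the floor with a clear span of 1863 mm between their inner faces. Two horizontal rails of 76×71 mm section span the gap between the posts with their undersides at z = 192 mm and z = 987 mm, flush with the posts' −y face. 7 pickets, each 61 mm wide, 20 mm thick and 1117 mm tall, are fixed to the +y face of the rails with their bottoms at z = 120 mm, spaced across the span with a 179 mm gap after the −x post and between neighbouring pickets, with 183 mm left before the +x post.
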